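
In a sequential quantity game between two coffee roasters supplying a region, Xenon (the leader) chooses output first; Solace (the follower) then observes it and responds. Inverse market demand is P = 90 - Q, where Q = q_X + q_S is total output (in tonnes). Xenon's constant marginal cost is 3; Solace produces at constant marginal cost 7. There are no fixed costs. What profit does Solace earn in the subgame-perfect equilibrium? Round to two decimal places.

351.56

The follower Solace best-responds to any q_X: π_S = (90 - Q)q_S - 7q_S.
Follower FOC: 83 - q_X - 2q_S = 0, so q_S(q_X) = (83 - q_X)/2.
Xenon substitutes q_S(q_X) into its own profit: π_X = q_X(90 - q_X - (83 - q_X)/2) - 3q_X = (97/2 - (1/2)q_X)q_X - 3q_X.
Maximising: ∂π_X/∂q_X = 91/2 - q_X = 0, giving q_X = 91/2.
Then q_S = (83 - 91/2)/2 = 75/4.
Price P = 90 - 257/4 = 103/4.
Solace's profit: (103/4 - 7)·(75/4) = 351.5625.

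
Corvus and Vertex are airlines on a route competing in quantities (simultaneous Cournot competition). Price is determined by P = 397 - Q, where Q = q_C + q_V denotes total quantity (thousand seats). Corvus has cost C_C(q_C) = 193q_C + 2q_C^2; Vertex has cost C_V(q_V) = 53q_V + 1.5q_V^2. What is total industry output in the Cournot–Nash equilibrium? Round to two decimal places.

Corvus's profit: π_C = (397 - Q)q_C - (193q_C + 2q_C²). Setting ∂π_C/∂q_C = 0: 204 - 6q_C - (q_V) = 0.
Vertex's profit: π_V = (397 - Q)q_V - (53q_V + (3/2)q_V²). Setting ∂π_V/∂q_V = 0: 344 - 5q_V - (q_C) = 0.
Rearranging gives the reaction functions q_C = (204 - q_V)/6 and q_V = (344 - q_C)/5.
Substituting one into the other gives q_C = 676/29 and q_V = 1860/29.
Total output Q = 676/29 + 1860/29 = 87.4483.

87.45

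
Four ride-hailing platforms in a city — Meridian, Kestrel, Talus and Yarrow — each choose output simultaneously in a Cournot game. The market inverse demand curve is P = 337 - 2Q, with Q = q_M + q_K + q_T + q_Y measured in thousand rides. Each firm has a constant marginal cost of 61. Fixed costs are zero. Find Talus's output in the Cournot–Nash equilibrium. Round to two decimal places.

27.60

A representative firm's profit is π_i = q_i(337 - 2Q) - 61q_i.
First-order condition (treating rivals' output as given): 276 - 4q_i - 2·Σ_{j≠i} q_j = 0.
By symmetry each firm produces the same amount; substituting Σ_{j≠i} q_j = 3q_i yields q_i = 276/10 = 138/5.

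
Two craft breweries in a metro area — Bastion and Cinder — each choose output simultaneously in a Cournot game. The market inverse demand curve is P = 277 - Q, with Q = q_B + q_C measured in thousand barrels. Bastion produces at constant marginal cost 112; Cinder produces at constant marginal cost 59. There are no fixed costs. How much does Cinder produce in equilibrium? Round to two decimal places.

90.33

Bastion's profit: π_B = (277 - Q)q_B - (112q_B). Setting ∂π_B/∂q_B = 0: 165 - 2q_B - (q_C) = 0.
Cinder's profit: π_C = (277 - Q)q_C - (59q_C). Setting ∂π_C/∂q_C = 0: 218 - 2q_C - (q_B) = 0.
Best responses: q_B = (165 - q_C)/2, q_C = (218 - q_B)/2.
Solving the pair: q_B = 112/3, q_C = 271/3.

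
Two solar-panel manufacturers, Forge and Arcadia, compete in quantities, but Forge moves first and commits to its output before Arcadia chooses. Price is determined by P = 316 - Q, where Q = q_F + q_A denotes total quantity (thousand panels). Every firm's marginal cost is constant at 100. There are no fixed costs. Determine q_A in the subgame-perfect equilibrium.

54

The follower Arcadia best-responds to any q_F: π_A = (316 - Q)q_A - 100q_A.
Follower FOC: 216 - q_F - 2q_A = 0, so q_A(q_F) = (216 - q_F)/2.
Forge substitutes q_A(q_F) into its own profit: π_F = q_F(316 - q_F - (216 - q_F)/2) - 100q_F = (208 - (1/2)q_F)q_F - 100q_F.
Maximising: ∂π_F/∂q_F = 108 - q_F = 0, giving q_F = 108.
Then q_A = (216 - 108)/2 = 54.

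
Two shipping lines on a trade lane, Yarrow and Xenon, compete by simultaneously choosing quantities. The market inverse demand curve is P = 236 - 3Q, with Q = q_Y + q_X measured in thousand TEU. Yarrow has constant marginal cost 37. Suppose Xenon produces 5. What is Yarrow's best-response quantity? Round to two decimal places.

With the rival's output fixed at 5, Yarrow's profit is π_Y = (236 - 3·5 - 3q_Y)q_Y - (37q_Y) = (221 - 3q_Y)q_Y - (37q_Y).
∂π_Y/∂q_Y = 184 - 6q_Y = 0, so q_Y = 92/3.

30.67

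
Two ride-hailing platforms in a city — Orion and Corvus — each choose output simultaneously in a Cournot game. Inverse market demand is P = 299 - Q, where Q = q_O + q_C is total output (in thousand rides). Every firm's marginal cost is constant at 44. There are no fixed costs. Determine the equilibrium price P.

A representative firm's profit is π_i = q_i(299 - Q) - 44q_i.
Setting ∂π_i/∂q_i = 0 with rivals' quantities fixed: 255 - 2q_i - q_j = 0.
By symmetry each firm produces the same amount; substituting q_j = q_i yields q_i = 255/3 = 85.
Total output Q = 170, so price P = 299 - 170 = 129.

129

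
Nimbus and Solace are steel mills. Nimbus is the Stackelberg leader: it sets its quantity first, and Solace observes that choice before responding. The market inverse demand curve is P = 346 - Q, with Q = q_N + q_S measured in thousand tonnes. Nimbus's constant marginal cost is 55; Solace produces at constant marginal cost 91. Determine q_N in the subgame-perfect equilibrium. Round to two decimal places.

Solve by backward induction. Given q_N, the follower Solace maximises π_S = (346 - q_N - q_S)q_S - 91q_S.
Follower FOC: 255 - q_N - 2q_S = 0, so q_S(q_N) = (255 - q_N)/2.
The leader anticipates this reaction. Substituting into P = 346 - Q gives P = 437/2 - (1/2)q_N, so π_N = (437/2 - (1/2)q_N)q_N - 55q_N.
Leader FOC: 327/2 - q_N = 0, so q_N = 327/2.
Then q_S = (255 - 327/2)/2 = 183/4.

163.50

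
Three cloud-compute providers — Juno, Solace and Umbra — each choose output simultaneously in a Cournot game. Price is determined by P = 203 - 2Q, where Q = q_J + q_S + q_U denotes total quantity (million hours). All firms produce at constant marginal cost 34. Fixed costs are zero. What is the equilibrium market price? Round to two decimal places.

A representative firm's profit is π_i = q_i(203 - 2Q) - 34q_i.
First-order condition (treating rivals' output as given): 169 - 4q_i - 2·Σ_{j≠i} q_j = 0.
By symmetry each firm produces the same amount; substituting Σ_{j≠i} q_j = 2q_i yields q_i = 169/8.
Total output Q = 507/8, so price P = 203 - 2·(507/8) = 305/4.

76.25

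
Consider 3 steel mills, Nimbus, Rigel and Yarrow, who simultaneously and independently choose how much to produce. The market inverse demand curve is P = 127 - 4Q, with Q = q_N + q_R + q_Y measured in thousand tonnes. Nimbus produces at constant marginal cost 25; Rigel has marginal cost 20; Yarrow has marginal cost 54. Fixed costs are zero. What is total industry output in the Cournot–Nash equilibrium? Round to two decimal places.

17.63

Nimbus's profit: π_N = (127 - 4Q)q_N - (25q_N). Setting ∂π_N/∂q_N = 0: 102 - 8q_N - 4(q_R + q_Y) = 0.
Rigel's first-order condition: 107 - 8q_R - 4(q_N + q_Y) = 0.
Yarrow's profit: π_Y = (127 - 4Q)q_Y - (54q_Y). Setting ∂π_Y/∂q_Y = 0: 73 - 8q_Y - 4(q_N + q_R) = 0.
Adding the 3 first-order conditions: 282 − 16Q = 0, so Q = 141/8.
Back-substituting: q_N = (102 − 141/2)/4 = 63/8, q_R = (107 − 141/2)/4 = 73/8, q_Y = (73 − 141/2)/4 = 5/8.
Total output Q = 63/8 + 73/8 + 5/8 = 141/8.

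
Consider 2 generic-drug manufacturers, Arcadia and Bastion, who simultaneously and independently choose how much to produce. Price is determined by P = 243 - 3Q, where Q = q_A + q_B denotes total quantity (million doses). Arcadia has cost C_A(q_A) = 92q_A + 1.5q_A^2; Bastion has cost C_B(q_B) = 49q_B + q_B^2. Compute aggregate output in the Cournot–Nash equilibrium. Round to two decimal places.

30.46

Arcadia's profit: π_A = (243 - 3Q)q_A - (92q_A + (3/2)q_A²). Setting ∂π_A/∂q_A = 0: 151 - 9q_A - 3(q_B) = 0.
Bastion's first-order condition: 194 - 8q_B - 3(q_A) = 0.
So q_A = (151 - 3q_B)/9 and q_B = (194 - 3q_A)/8.
Substituting one into the other gives q_A = 626/63 and q_B = 431/21.
Total output Q = 626/63 + 431/21 = 1919/63.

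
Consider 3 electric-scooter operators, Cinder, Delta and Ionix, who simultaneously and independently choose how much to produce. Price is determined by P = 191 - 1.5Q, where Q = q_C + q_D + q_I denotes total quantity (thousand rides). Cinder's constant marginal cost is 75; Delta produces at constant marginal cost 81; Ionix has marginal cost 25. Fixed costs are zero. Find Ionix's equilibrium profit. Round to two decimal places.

Cinder's profit: π_C = (191 - 1.5Q)q_C - (75q_C). Setting ∂π_C/∂q_C = 0: 116 - 3q_C - (3/2)(q_D + q_I) = 0.
Delta's first-order condition: 110 - 3q_D - (3/2)(q_C + q_I) = 0.
Ionix's profit: π_I = (191 - 1.5Q)q_I - (25q_I). Setting ∂π_I/∂q_I = 0: 166 - 3q_I - (3/2)(q_C + q_D) = 0.
Summing all 3 equations gives 392 − 6Q = 0, hence Q = 196/3.
Back-substituting: q_C = (116 − 98)/(3/2) = 12, q_D = (110 − 98)/(3/2) = 8, q_I = (166 − 98)/(3/2) = 136/3.
Price P = 191 - (3/2)·(196/3) = 93.
Ionix's profit: (93 - 25)·(136/3) = 3082.6667.

3082.67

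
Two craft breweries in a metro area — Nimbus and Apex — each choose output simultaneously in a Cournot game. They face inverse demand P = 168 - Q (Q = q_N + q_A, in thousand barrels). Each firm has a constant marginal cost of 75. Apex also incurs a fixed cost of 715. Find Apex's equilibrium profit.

Each firm earns π_i = (168 - Q)q_i - 75q_i.
Setting ∂π_i/∂q_i = 0 with rivals' quantities fixed: 93 - 2q_i - q_j = 0.
By symmetry each firm produces the same amount; substituting q_j = q_i yields q_i = 93/3 = 31.
Price P = 168 - 62 = 106.
Apex's profit: (106 - 75)·31 - 715 = 246.

246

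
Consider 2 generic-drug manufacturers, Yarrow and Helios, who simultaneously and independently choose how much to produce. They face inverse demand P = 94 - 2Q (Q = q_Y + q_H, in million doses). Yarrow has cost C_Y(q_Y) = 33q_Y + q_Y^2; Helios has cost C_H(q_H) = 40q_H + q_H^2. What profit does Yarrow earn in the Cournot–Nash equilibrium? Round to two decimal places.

195.01

Yarrow's profit: π_Y = (94 - 2Q)q_Y - (33q_Y + q_Y²). Setting ∂π_Y/∂q_Y = 0: 61 - 6q_Y - 2(q_H) = 0.
Helios's first-order condition: 54 - 6q_H - 2(q_Y) = 0.
Rearranging gives the reaction functions q_Y = (61 - 2q_H)/6 and q_H = (54 - 2q_Y)/6.
Substituting one into the other gives q_Y = 129/16 and q_H = 101/16.
Price P = 94 - 2·(115/8) = 261/4.
Yarrow's profit: (261/4)·(129/16) - 33·(129/16) - (129/16)² = 195.0117.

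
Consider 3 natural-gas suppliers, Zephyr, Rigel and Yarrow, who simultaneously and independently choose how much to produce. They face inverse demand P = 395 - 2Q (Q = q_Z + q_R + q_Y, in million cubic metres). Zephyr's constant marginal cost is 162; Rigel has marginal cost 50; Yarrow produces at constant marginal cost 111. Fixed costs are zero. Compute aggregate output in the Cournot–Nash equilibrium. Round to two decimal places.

107.75

Zephyr's profit: π_Z = (395 - 2Q)q_Z - (162q_Z). Setting ∂π_Z/∂q_Z = 0: 233 - 4q_Z - 2(q_R + q_Y) = 0.
Rigel's first-order condition: 345 - 4q_R - 2(q_Z + q_Y) = 0.
Yarrow's profit: π_Y = (395 - 2Q)q_Y - (111q_Y). Setting ∂π_Y/∂q_Y = 0: 284 - 4q_Y - 2(q_Z + q_R) = 0.
Adding the 3 conditions: 862 − 4Q − 4Q = 0, i.e. Q = 431/4.
Back-substituting: q_Z = (233 − 431/2)/2 = 35/4, q_R = (345 − 431/2)/2 = 259/4, q_Y = (284 − 431/2)/2 = 137/4.
Total output Q = 35/4 + 259/4 + 137/4 = 431/4.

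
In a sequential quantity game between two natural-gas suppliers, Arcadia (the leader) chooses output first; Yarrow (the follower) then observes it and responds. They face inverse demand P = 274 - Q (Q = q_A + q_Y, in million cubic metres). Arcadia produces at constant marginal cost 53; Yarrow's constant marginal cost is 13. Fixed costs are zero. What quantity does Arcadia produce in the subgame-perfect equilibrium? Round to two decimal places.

The follower Yarrow best-responds to any q_A: π_Y = (274 - Q)q_Y - 13q_Y.
Setting the follower's marginal profit to zero, 261 - q_A - 2q_Y = 0, i.e. q_Y = (261 - q_A)/2.
Arcadia substitutes q_Y(q_A) into its own profit: π_A = q_A(274 - q_A - (261 - q_A)/2) - 53q_A = (287/2 - (1/2)q_A)q_A - 53q_A.
Maximising: ∂π_A/∂q_A = 181/2 - q_A = 0, giving q_A = 181/2.
Then q_Y = (261 - 181/2)/2 = 341/4.

90.50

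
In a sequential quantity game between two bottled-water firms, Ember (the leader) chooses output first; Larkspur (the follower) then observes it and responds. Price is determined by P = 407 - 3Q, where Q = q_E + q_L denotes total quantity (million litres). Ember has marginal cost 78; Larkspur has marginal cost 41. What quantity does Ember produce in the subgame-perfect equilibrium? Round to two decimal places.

48.67

Solve by backward induction. Given q_E, the follower Larkspur maximises π_L = (407 - 3q_E - 3q_L)q_L - 41q_L.
Setting the follower's marginal profit to zero, 366 - 3q_E - 6q_L = 0, i.e. q_L = (366 - 3q_E)/6.
The leader anticipates this reaction. Substituting into P = 407 - 3Q gives P = 224 - (3/2)q_E, so π_E = (224 - (3/2)q_E)q_E - 78q_E.
Maximising: ∂π_E/∂q_E = 146 - 3q_E = 0, giving q_E = 146/3.
Then q_L = (366 - 3·(146/3))/6 = 110/3.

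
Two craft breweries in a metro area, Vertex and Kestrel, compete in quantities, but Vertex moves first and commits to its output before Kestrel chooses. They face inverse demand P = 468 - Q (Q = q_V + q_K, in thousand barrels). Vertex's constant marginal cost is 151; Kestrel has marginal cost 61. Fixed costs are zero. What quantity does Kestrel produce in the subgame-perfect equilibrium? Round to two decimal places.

The follower Kestrel best-responds to any q_V: π_K = (468 - Q)q_K - 61q_K.
Setting the follower's marginal profit to zero, 407 - q_V - 2q_K = 0, i.e. q_K = (407 - q_V)/2.
Vertex substitutes q_K(q_V) into its own profit: π_V = q_V(468 - q_V - (407 - q_V)/2) - 151q_V = (529/2 - (1/2)q_V)q_V - 151q_V.
Leader FOC: 227/2 - q_V = 0, so q_V = 227/2.
Then q_K = (407 - 227/2)/2 = 587/4.

146.75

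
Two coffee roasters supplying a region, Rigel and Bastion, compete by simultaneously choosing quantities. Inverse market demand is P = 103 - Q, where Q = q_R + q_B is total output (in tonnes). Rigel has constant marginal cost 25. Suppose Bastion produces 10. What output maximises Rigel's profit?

34

With the rival's output fixed at 10, Rigel's profit is π_R = (103 - 10 - q_R)q_R - (25q_R) = (93 - q_R)q_R - (25q_R).
∂π_R/∂q_R = 68 - 2q_R = 0, so q_R = 34.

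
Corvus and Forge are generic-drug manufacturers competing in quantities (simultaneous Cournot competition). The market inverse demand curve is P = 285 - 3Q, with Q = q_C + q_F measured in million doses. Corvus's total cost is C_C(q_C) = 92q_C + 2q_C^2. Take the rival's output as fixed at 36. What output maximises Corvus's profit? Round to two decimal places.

With the rival's output fixed at 36, Corvus's profit is π_C = (285 - 3·36 - 3q_C)q_C - (92q_C + 2q_C²) = (177 - 3q_C)q_C - (92q_C + 2q_C²).
∂π_C/∂q_C = 85 - 10q_C = 0, so q_C = 17/2.

8.50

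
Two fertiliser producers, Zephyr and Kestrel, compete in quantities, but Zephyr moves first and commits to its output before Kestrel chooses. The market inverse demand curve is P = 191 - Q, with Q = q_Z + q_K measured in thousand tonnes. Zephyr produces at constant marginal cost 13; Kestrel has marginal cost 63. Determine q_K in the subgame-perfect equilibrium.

7

The follower Kestrel best-responds to any q_Z: π_K = (191 - Q)q_K - 63q_K.
Setting the follower's marginal profit to zero, 128 - q_Z - 2q_K = 0, i.e. q_K = (128 - q_Z)/2.
The leader anticipates this reaction. Substituting into P = 191 - Q gives P = 127 - (1/2)q_Z, so π_Z = (127 - (1/2)q_Z)q_Z - 13q_Z.
Maximising: ∂π_Z/∂q_Z = 114 - q_Z = 0, giving q_Z = 114.
Then q_K = (128 - 114)/2 = 7.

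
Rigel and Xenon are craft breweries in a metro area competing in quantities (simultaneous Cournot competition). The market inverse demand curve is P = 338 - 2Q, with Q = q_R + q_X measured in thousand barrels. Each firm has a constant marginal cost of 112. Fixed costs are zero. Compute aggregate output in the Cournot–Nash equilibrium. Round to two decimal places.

75.33

Each firm earns π_i = (338 - 2Q)q_i - 112q_i.
First-order condition (treating rivals' output as given): 226 - 4q_i - 2q_j = 0.
By symmetry each firm produces the same amount; substituting q_j = q_i yields q_i = 226/6 = 113/3.
Total output Q = 113/3 + 113/3 = 226/3.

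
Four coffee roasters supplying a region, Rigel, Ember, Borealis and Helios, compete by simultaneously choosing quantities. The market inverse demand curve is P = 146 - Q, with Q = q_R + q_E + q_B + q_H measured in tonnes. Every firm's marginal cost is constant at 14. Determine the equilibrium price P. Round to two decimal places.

40.40

Each firm earns π_i = (146 - Q)q_i - 14q_i.
First-order condition (treating rivals' output as given): 132 - 2q_i - Σ_{j≠i} q_j = 0.
By symmetry each firm produces the same amount; substituting Σ_{j≠i} q_j = 3q_i yields q_i = 132/5.
Total output Q = 528/5, so price P = 146 - 528/5 = 202/5.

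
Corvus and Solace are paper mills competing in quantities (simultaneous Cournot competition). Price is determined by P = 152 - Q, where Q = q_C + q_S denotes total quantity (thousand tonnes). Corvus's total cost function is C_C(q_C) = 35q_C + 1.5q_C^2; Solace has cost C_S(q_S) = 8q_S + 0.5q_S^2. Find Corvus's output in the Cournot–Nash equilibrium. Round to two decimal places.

14.79

Corvus's profit: π_C = (152 - Q)q_C - (35q_C + (3/2)q_C²). Setting ∂π_C/∂q_C = 0: 117 - 5q_C - (q_S) = 0.
Solace's first-order condition: 144 - 3q_S - (q_C) = 0.
So q_C = (117 - q_S)/5 and q_S = (144 - q_C)/3.
Solving the pair: q_C = 207/14, q_S = 603/14.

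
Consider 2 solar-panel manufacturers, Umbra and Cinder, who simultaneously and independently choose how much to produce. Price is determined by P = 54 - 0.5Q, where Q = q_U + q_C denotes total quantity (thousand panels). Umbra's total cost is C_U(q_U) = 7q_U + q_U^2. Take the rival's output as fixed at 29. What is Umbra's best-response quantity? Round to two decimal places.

10.83

With the rival's output fixed at 29, Umbra's profit is π_U = (54 - (1/2)·29 - (1/2)q_U)q_U - (7q_U + q_U²) = (79/2 - (1/2)q_U)q_U - (7q_U + q_U²).
∂π_U/∂q_U = 65/2 - 3q_U = 0, so q_U = 65/6.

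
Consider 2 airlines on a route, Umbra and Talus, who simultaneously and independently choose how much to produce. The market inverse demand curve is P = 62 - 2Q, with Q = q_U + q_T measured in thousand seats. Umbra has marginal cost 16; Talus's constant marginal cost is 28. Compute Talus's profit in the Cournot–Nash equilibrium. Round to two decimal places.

Umbra's profit: π_U = (62 - 2Q)q_U - (16q_U). Setting ∂π_U/∂q_U = 0: 46 - 4q_U - 2(q_T) = 0.
Talus's profit: π_T = (62 - 2Q)q_T - (28q_T). Setting ∂π_T/∂q_T = 0: 34 - 4q_T - 2(q_U) = 0.
So q_U = (46 - 2q_T)/4 and q_T = (34 - 2q_U)/4.
Substituting one into the other gives q_U = 29/3 and q_T = 11/3.
Price P = 62 - 2·(40/3) = 106/3.
Talus's profit: (106/3 - 28)·(11/3) = 242/9.

26.89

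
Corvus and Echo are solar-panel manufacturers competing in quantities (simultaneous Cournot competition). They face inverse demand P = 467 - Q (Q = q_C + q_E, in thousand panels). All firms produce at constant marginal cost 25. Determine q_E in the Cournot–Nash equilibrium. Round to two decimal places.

Each firm earns π_i = (467 - Q)q_i - 25q_i.
First-order condition (treating rivals' output as given): 442 - 2q_i - q_j = 0.
With identical firms every q_j equals q_i, so q_j = q_i and 442 = 3q_i, giving q_i = 442/3.

147.33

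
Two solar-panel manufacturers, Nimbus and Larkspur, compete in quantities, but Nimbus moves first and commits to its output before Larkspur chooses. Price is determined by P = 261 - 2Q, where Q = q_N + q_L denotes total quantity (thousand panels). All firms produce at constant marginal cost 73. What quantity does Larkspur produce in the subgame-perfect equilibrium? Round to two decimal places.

23.50

Solve by backward induction. Given q_N, the follower Larkspur maximises π_L = (261 - 2q_N - 2q_L)q_L - 73q_L.
∂π_L/∂q_L = 188 - 2q_N - 4q_L = 0 gives the reaction function q_L = (188 - 2q_N)/4.
The leader anticipates this reaction. Substituting into P = 261 - 2Q gives P = 167 - q_N, so π_N = (167 - q_N)q_N - 73q_N.
Leader FOC: 94 - 2q_N = 0, so q_N = 47.
Then q_L = (188 - 2·47)/4 = 47/2.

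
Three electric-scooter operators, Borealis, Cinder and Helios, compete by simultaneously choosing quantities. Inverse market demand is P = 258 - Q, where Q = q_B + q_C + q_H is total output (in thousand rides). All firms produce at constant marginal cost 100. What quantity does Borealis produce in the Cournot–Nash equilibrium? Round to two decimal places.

39.50

Each firm earns π_i = (258 - Q)q_i - 100q_i.
Setting ∂π_i/∂q_i = 0 with rivals' quantities fixed: 158 - 2q_i - Σ_{j≠i} q_j = 0.
With identical firms every q_j equals q_i, so Σ_{j≠i} q_j = 2q_i and 158 = 4q_i, giving q_i = 79/2.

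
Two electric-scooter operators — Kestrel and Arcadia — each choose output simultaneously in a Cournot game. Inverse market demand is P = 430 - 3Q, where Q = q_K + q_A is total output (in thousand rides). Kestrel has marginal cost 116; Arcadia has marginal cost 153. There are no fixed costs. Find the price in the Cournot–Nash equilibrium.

Kestrel's profit: π_K = (430 - 3Q)q_K - (116q_K). Setting ∂π_K/∂q_K = 0: 314 - 6q_K - 3(q_A) = 0.
Arcadia's profit: π_A = (430 - 3Q)q_A - (153q_A). Setting ∂π_A/∂q_A = 0: 277 - 6q_A - 3(q_K) = 0.
Best responses: q_K = (314 - 3q_A)/6, q_A = (277 - 3q_K)/6.
Solving the pair: q_K = 39, q_A = 80/3.
Total output Q = 197/3, so price P = 430 - 3·(197/3) = 233.

233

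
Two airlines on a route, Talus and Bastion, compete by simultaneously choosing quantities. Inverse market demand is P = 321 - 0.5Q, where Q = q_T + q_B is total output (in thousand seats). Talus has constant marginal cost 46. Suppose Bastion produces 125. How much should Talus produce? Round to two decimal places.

212.50

With the rival's output fixed at 125, Talus's profit is π_T = (321 - (1/2)·125 - (1/2)q_T)q_T - (46q_T) = (517/2 - (1/2)q_T)q_T - (46q_T).
∂π_T/∂q_T = 425/2 - q_T = 0, so q_T = 425/2.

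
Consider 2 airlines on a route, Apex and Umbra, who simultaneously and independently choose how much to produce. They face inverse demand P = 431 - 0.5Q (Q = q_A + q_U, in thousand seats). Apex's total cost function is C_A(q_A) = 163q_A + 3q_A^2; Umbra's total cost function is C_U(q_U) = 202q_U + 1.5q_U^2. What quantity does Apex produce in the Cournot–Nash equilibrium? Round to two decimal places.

34.50

Apex's profit: π_A = (431 - 0.5Q)q_A - (163q_A + 3q_A²). Setting ∂π_A/∂q_A = 0: 268 - 7q_A - (1/2)(q_U) = 0.
Umbra's profit: π_U = (431 - 0.5Q)q_U - (202q_U + (3/2)q_U²). Setting ∂π_U/∂q_U = 0: 229 - 4q_U - (1/2)(q_A) = 0.
Best responses: q_A = (268 - (1/2)q_U)/7, q_U = (229 - (1/2)q_A)/4.
Solving the pair: q_A = 34.5045, q_U = 52.9369.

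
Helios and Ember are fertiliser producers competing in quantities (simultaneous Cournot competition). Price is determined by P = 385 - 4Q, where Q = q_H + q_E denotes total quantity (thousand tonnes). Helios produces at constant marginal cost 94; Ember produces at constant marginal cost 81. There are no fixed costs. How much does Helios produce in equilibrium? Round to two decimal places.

23.17

Helios's profit: π_H = (385 - 4Q)q_H - (94q_H). Setting ∂π_H/∂q_H = 0: 291 - 8q_H - 4(q_E) = 0.
Ember's first-order condition: 304 - 8q_E - 4(q_H) = 0.
So q_H = (291 - 4q_E)/8 and q_E = (304 - 4q_H)/8.
Solving the pair: q_H = 139/6, q_E = 317/12.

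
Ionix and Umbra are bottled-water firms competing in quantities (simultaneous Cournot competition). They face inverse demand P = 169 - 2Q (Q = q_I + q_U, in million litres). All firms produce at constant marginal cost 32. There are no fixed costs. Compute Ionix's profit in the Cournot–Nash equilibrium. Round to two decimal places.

A representative firm's profit is π_i = q_i(169 - 2Q) - 32q_i.
Setting ∂π_i/∂q_i = 0 with rivals' quantities fixed: 137 - 4q_i - 2q_j = 0.
With identical firms every q_j equals q_i, so q_j = q_i and 137 = 6q_i, giving q_i = 137/6.
Price P = 169 - 2·(137/3) = 233/3.
Ionix's profit: (233/3 - 32)·(137/6) = 1042.7222.

1042.72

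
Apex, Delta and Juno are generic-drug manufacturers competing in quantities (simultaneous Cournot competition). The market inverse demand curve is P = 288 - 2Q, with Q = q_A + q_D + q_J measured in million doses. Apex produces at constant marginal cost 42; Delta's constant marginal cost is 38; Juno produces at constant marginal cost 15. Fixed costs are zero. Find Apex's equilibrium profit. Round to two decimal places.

Apex's profit: π_A = (288 - 2Q)q_A - (42q_A). Setting ∂π_A/∂q_A = 0: 246 - 4q_A - 2(q_D + q_J) = 0.
Delta's first-order condition: 250 - 4q_D - 2(q_A + q_J) = 0.
Juno's profit: π_J = (288 - 2Q)q_J - (15q_J). Setting ∂π_J/∂q_J = 0: 273 - 4q_J - 2(q_A + q_D) = 0.
Summing all 3 equations gives 769 − 8Q = 0, hence Q = 769/8.
Back-substituting: q_A = (246 − 769/4)/2 = 215/8, q_D = (250 − 769/4)/2 = 231/8, q_J = (273 − 769/4)/2 = 323/8.
Price P = 288 - 2·(769/8) = 383/4.
Apex's profit: (383/4 - 42)·(215/8) = 1444.5313.

1444.53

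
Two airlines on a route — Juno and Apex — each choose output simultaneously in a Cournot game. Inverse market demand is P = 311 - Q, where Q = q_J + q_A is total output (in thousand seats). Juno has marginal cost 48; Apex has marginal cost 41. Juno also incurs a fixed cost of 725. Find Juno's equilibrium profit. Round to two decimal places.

Juno's profit: π_J = (311 - Q)q_J - (48q_J). Setting ∂π_J/∂q_J = 0: 263 - 2q_J - (q_A) = 0.
Apex's first-order condition: 270 - 2q_A - (q_J) = 0.
Best responses: q_J = (263 - q_A)/2, q_A = (270 - q_J)/2.
Solving the pair: q_J = 256/3, q_A = 277/3.
Price P = 311 - 533/3 = 400/3.
Juno's profit: (400/3 - 48)·(256/3) - 725 = 6556.7778.

6556.78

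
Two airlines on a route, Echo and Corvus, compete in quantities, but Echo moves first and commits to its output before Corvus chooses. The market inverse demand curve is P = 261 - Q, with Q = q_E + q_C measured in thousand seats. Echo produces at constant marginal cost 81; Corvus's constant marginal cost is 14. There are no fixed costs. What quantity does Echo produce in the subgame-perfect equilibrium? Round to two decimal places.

Solve by backward induction. Given q_E, the follower Corvus maximises π_C = (261 - q_E - q_C)q_C - 14q_C.
Follower FOC: 247 - q_E - 2q_C = 0, so q_C(q_E) = (247 - q_E)/2.
The leader anticipates this reaction. Substituting into P = 261 - Q gives P = 275/2 - (1/2)q_E, so π_E = (275/2 - (1/2)q_E)q_E - 81q_E.
Maximising: ∂π_E/∂q_E = 113/2 - q_E = 0, giving q_E = 113/2.
Then q_C = (247 - 113/2)/2 = 381/4.

56.50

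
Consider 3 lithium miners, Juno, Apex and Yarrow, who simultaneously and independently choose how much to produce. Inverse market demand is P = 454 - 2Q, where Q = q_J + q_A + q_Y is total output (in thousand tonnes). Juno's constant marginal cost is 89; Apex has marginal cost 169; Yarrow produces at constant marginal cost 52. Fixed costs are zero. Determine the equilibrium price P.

191

Juno's profit: π_J = (454 - 2Q)q_J - (89q_J). Setting ∂π_J/∂q_J = 0: 365 - 4q_J - 2(q_A + q_Y) = 0.
Apex's profit: π_A = (454 - 2Q)q_A - (169q_A). Setting ∂π_A/∂q_A = 0: 285 - 4q_A - 2(q_J + q_Y) = 0.
Yarrow's first-order condition: 402 - 4q_Y - 2(q_J + q_A) = 0.
Adding the 3 first-order conditions: 1052 − 8Q = 0, so Q = 263/2.
Back-substituting: q_J = (365 − 263)/2 = 51, q_A = (285 − 263)/2 = 11, q_Y = (402 − 263)/2 = 139/2.
Total output Q = 263/2, so price P = 454 - 2·(263/2) = 191.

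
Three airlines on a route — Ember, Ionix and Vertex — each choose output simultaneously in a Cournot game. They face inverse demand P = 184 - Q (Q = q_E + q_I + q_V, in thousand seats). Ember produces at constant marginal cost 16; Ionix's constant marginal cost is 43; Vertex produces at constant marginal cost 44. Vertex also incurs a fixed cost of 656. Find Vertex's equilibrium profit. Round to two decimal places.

Ember's profit: π_E = (184 - Q)q_E - (16q_E). Setting ∂π_E/∂q_E = 0: 168 - 2q_E - (q_I + q_V) = 0.
Ionix's first-order condition: 141 - 2q_I - (q_E + q_V) = 0.
Vertex's first-order condition: 140 - 2q_V - (q_E + q_I) = 0.
Summing all 3 equations gives 449 − 4Q = 0, hence Q = 449/4.
Back-substituting: q_E = (168 − 449/4) = 223/4, q_I = (141 − 449/4) = 115/4, q_V = (140 − 449/4) = 111/4.
Price P = 184 - 449/4 = 287/4.
Vertex's profit: (287/4 - 44)·(111/4) - 656 = 1825/16.

114.06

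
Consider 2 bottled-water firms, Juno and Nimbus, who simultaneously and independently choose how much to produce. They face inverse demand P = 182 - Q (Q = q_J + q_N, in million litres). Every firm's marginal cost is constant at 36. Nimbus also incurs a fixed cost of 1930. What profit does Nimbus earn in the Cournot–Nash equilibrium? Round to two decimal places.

438.44

Each firm earns π_i = (182 - Q)q_i - 36q_i.
Setting ∂π_i/∂q_i = 0 with rivals' quantities fixed: 146 - 2q_i - q_j = 0.
By symmetry each firm produces the same amount; substituting q_j = q_i yields q_i = 146/3.
Price P = 182 - 292/3 = 254/3.
Nimbus's profit: (254/3 - 36)·(146/3) - 1930 = 438.4444.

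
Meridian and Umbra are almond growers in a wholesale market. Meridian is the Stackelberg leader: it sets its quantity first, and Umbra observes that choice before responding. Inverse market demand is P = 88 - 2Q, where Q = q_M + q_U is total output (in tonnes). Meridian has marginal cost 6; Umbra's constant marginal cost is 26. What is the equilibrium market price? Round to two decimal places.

Solve by backward induction. Given q_M, the follower Umbra maximises π_U = (88 - 2q_M - 2q_U)q_U - 26q_U.
Follower FOC: 62 - 2q_M - 4q_U = 0, so q_U(q_M) = (62 - 2q_M)/4.
The leader anticipates this reaction. Substituting into P = 88 - 2Q gives P = 57 - q_M, so π_M = (57 - q_M)q_M - 6q_M.
Maximising: ∂π_M/∂q_M = 51 - 2q_M = 0, giving q_M = 51/2.
Then q_U = (62 - 2·(51/2))/4 = 11/4.
Total output Q = 113/4, so price P = 88 - 2·(113/4) = 63/2.

31.50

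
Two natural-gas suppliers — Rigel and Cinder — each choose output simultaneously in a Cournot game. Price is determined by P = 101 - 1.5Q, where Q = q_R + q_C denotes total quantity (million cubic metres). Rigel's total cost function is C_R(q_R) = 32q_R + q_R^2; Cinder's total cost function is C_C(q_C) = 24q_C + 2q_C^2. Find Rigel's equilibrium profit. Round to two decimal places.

Rigel's profit: π_R = (101 - 1.5Q)q_R - (32q_R + q_R²). Setting ∂π_R/∂q_R = 0: 69 - 5q_R - (3/2)(q_C) = 0.
Cinder's profit: π_C = (101 - 1.5Q)q_C - (24q_C + 2q_C²). Setting ∂π_C/∂q_C = 0: 77 - 7q_C - (3/2)(q_R) = 0.
So q_R = (69 - (3/2)q_C)/5 and q_C = (77 - (3/2)q_R)/7.
Solving the pair: q_R = 1470/131, q_C = 1126/131.
Price P = 101 - (3/2)·19.8168 = 71.2748.
Rigel's profit: 71.2748·(1470/131) - 32·(1470/131) - (1470/131)² = 314.7981.

314.80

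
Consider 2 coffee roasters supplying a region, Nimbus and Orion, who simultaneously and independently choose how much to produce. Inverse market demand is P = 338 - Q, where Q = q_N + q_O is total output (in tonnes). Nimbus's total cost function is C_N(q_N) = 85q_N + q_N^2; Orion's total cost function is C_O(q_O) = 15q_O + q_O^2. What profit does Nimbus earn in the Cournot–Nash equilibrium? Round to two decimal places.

4219.74

Nimbus's profit: π_N = (338 - Q)q_N - (85q_N + q_N²). Setting ∂π_N/∂q_N = 0: 253 - 4q_N - (q_O) = 0.
Orion's profit: π_O = (338 - Q)q_O - (15q_O + q_O²). Setting ∂π_O/∂q_O = 0: 323 - 4q_O - (q_N) = 0.
Rearranging gives the reaction functions q_N = (253 - q_O)/4 and q_O = (323 - q_N)/4.
Substituting one into the other gives q_N = 689/15 and q_O = 1039/15.
Price P = 338 - 576/5 = 1114/5.
Nimbus's profit: (1114/5)·(689/15) - 85·(689/15) - (689/15)² = 4219.7422.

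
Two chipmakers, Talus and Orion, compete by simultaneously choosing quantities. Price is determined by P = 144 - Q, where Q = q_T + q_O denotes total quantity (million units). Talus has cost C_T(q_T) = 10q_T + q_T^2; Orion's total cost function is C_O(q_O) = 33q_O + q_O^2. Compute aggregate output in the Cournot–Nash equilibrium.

49

Talus's profit: π_T = (144 - Q)q_T - (10q_T + q_T²). Setting ∂π_T/∂q_T = 0: 134 - 4q_T - (q_O) = 0.
Orion's first-order condition: 111 - 4q_O - (q_T) = 0.
Rearranging gives the reaction functions q_T = (134 - q_O)/4 and q_O = (111 - q_T)/4.
Solving the pair: q_T = 85/3, q_O = 62/3.
Total output Q = 85/3 + 62/3 = 49.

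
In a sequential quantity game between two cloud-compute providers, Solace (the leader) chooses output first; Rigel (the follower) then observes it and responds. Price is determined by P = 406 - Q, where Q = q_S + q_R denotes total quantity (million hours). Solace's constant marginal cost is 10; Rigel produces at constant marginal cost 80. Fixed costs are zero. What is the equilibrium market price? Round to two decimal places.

Solve by backward induction. Given q_S, the follower Rigel maximises π_R = (406 - q_S - q_R)q_R - 80q_R.
Follower FOC: 326 - q_S - 2q_R = 0, so q_R(q_S) = (326 - q_S)/2.
Solace substitutes q_R(q_S) into its own profit: π_S = q_S(406 - q_S - (326 - q_S)/2) - 10q_S = (243 - (1/2)q_S)q_S - 10q_S.
Leader FOC: 233 - q_S = 0, so q_S = 233.
Then q_R = (326 - 233)/2 = 93/2.
Total output Q = 559/2, so price P = 406 - 559/2 = 253/2.

126.50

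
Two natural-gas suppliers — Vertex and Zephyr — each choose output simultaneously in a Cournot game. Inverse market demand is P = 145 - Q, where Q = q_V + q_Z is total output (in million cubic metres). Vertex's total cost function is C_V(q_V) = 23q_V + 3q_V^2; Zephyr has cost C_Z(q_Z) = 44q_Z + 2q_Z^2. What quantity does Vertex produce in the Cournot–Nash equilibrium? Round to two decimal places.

Vertex's profit: π_V = (145 - Q)q_V - (23q_V + 3q_V²). Setting ∂π_V/∂q_V = 0: 122 - 8q_V - (q_Z) = 0.
Zephyr's first-order condition: 101 - 6q_Z - (q_V) = 0.
Rearranging gives the reaction functions q_V = (122 - q_Z)/8 and q_Z = (101 - q_V)/6.
Substituting one into the other gives q_V = 631/47 and q_Z = 686/47.

13.43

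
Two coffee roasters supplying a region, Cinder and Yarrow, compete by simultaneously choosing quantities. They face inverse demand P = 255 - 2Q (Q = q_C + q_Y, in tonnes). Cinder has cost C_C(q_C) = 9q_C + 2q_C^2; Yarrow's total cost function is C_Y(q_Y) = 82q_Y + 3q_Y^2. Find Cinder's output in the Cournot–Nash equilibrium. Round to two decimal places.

27.82

Cinder's profit: π_C = (255 - 2Q)q_C - (9q_C + 2q_C²). Setting ∂π_C/∂q_C = 0: 246 - 8q_C - 2(q_Y) = 0.
Yarrow's first-order condition: 173 - 10q_Y - 2(q_C) = 0.
Best responses: q_C = (246 - 2q_Y)/8, q_Y = (173 - 2q_C)/10.
Solving the pair: q_C = 1057/38, q_Y = 223/19.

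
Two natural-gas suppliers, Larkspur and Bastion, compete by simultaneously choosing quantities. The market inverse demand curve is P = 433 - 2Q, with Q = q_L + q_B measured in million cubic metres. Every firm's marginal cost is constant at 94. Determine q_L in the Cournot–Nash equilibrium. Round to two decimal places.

56.50

Each firm earns π_i = (433 - 2Q)q_i - 94q_i.
Setting ∂π_i/∂q_i = 0 with rivals' quantities fixed: 339 - 4q_i - 2q_j = 0.
By symmetry each firm produces the same amount; substituting q_j = q_i yields q_i = 339/6 = 113/2.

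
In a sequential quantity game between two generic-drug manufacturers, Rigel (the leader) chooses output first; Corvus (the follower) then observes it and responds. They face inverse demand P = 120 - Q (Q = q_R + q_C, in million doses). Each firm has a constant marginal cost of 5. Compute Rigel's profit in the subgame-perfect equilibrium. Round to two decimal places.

The follower Corvus best-responds to any q_R: π_C = (120 - Q)q_C - 5q_C.
Follower FOC: 115 - q_R - 2q_C = 0, so q_C(q_R) = (115 - q_R)/2.
Rigel substitutes q_C(q_R) into its own profit: π_R = q_R(120 - q_R - (115 - q_R)/2) - 5q_R = (125/2 - (1/2)q_R)q_R - 5q_R.
The leader's first-order condition 115/2 - q_R = 0 yields q_R = 115/2.
Then q_C = (115 - 115/2)/2 = 115/4.
Price P = 120 - 345/4 = 135/4.
Rigel's profit: (135/4 - 5)·(115/2) = 1653.1250.

1653.13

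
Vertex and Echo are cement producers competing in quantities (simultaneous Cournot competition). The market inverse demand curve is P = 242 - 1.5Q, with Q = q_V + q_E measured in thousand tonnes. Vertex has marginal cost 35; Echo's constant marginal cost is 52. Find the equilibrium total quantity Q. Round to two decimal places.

Vertex's profit: π_V = (242 - 1.5Q)q_V - (35q_V). Setting ∂π_V/∂q_V = 0: 207 - 3q_V - (3/2)(q_E) = 0.
Echo's profit: π_E = (242 - 1.5Q)q_E - (52q_E). Setting ∂π_E/∂q_E = 0: 190 - 3q_E - (3/2)(q_V) = 0.
Rearranging gives the reaction functions q_V = (207 - (3/2)q_E)/3 and q_E = (190 - (3/2)q_V)/3.
Substituting one into the other gives q_V = 448/9 and q_E = 346/9.
Total output Q = 448/9 + 346/9 = 794/9.

88.22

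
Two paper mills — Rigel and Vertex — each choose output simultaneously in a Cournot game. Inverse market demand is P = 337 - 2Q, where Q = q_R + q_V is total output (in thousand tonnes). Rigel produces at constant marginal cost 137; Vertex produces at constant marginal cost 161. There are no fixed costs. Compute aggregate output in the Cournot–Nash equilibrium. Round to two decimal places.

62.67

Rigel's profit: π_R = (337 - 2Q)q_R - (137q_R). Setting ∂π_R/∂q_R = 0: 200 - 4q_R - 2(q_V) = 0.
Vertex's profit: π_V = (337 - 2Q)q_V - (161q_V). Setting ∂π_V/∂q_V = 0: 176 - 4q_V - 2(q_R) = 0.
Best responses: q_R = (200 - 2q_V)/4, q_V = (176 - 2q_R)/4.
Solving the pair: q_R = 112/3, q_V = 76/3.
Total output Q = 112/3 + 76/3 = 188/3.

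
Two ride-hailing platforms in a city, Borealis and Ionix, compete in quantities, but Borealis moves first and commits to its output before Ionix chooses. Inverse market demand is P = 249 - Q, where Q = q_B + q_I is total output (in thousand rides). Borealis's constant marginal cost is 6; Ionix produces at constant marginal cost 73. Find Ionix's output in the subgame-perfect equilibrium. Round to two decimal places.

10.50

The follower Ionix best-responds to any q_B: π_I = (249 - Q)q_I - 73q_I.
Follower FOC: 176 - q_B - 2q_I = 0, so q_I(q_B) = (176 - q_B)/2.
Borealis substitutes q_I(q_B) into its own profit: π_B = q_B(249 - q_B - (176 - q_B)/2) - 6q_B = (161 - (1/2)q_B)q_B - 6q_B.
The leader's first-order condition 155 - q_B = 0 yields q_B = 155.
Then q_I = (176 - 155)/2 = 21/2.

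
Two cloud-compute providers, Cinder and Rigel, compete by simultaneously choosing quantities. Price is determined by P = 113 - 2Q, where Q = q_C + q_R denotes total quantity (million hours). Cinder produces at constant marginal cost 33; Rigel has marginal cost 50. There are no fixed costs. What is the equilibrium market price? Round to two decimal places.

65.33

Cinder's profit: π_C = (113 - 2Q)q_C - (33q_C). Setting ∂π_C/∂q_C = 0: 80 - 4q_C - 2(q_R) = 0.
Rigel's profit: π_R = (113 - 2Q)q_R - (50q_R). Setting ∂π_R/∂q_R = 0: 63 - 4q_R - 2(q_C) = 0.
Rearranging gives the reaction functions q_C = (80 - 2q_R)/4 and q_R = (63 - 2q_C)/4.
Substituting one into the other gives q_C = 97/6 and q_R = 23/3.
Total output Q = 143/6, so price P = 113 - 2·(143/6) = 196/3.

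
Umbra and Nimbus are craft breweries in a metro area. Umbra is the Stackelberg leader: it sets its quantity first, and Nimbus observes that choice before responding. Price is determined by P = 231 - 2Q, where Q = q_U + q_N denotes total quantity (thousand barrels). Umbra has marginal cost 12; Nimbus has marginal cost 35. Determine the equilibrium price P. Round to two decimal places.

72.50

The follower Nimbus best-responds to any q_U: π_N = (231 - 2Q)q_N - 35q_N.
Setting the follower's marginal profit to zero, 196 - 2q_U - 4q_N = 0, i.e. q_N = (196 - 2q_U)/4.
Umbra substitutes q_N(q_U) into its own profit: π_U = q_U(231 - 2q_U - (196 - 2q_U)/2) - 12q_U = (133 - q_U)q_U - 12q_U.
Leader FOC: 121 - 2q_U = 0, so q_U = 121/2.
Then q_N = (196 - 2·(121/2))/4 = 75/4.
Total output Q = 317/4, so price P = 231 - 2·(317/4) = 145/2.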